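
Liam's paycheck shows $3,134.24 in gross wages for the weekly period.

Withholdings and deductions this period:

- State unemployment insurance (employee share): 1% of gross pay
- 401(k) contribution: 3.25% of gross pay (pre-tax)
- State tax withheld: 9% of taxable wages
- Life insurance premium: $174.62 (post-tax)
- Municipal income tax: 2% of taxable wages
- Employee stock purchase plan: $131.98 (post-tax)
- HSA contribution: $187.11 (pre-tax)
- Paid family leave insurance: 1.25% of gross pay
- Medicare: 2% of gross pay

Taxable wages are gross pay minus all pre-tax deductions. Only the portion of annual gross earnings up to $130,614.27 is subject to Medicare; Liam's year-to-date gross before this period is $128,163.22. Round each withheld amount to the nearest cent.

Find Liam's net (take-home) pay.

HSA contribution: $187.11
401(k) contribution: $3,134.24 × 0.0325 = $101.86
Pre-tax total = $187.11 + $101.86 = $288.97
Taxable wages = $3,134.24 − $288.97 = $2,845.27
State tax withheld: $2,845.27 × 0.09 = $256.07
Municipal income tax: $2,845.27 × 0.02 = $56.91
State unemployment insurance (employee share): $3,134.24 × 0.01 = $31.34
Medicare: only $130,614.27 − $128,163.22 = $2,451.05 of this check is subject → $2,451.05 × 0.02 = $49.02
Paid family leave insurance: $3,134.24 × 0.0125 = $39.18
Employee stock purchase plan: $131.98
Life insurance premium: $174.62
Total deductions = $187.11 + $101.86 + $256.07 + $56.91 + $31.34 + $49.02 + $39.18 + $131.98 + $174.62 = $1,028.09
Net pay = $3,134.24 − $1,028.09 = $2,106.15

$2,106.15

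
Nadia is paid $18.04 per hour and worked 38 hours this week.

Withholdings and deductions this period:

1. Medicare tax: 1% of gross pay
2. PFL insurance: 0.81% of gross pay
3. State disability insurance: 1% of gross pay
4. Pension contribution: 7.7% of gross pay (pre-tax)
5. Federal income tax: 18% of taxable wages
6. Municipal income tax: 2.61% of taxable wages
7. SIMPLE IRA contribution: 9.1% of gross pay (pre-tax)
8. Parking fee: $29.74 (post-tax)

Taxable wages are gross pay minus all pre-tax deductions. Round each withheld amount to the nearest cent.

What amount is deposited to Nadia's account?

$403.79

Gross pay: 38 × $18.04 = $685.52
SIMPLE IRA contribution: $685.52 × 0.091 = $62.38
Pension contribution: $685.52 × 0.077 = $52.79
Pre-tax total = $62.38 + $52.79 = $115.17
Taxable wages = $685.52 − $115.17 = $570.35
Municipal income tax: $570.35 × 0.0261 = $14.89
Federal income tax: $570.35 × 0.18 = $102.66
State disability insurance: $685.52 × 0.01 = $6.86
Medicare tax: $685.52 × 0.01 = $6.86
PFL insurance: $685.52 × 0.0081 = $5.55
Parking fee: $29.74
Total deductions = $62.38 + $52.79 + $14.89 + $102.66 + $6.86 + $6.86 + $5.55 + $29.74 = $281.73
Net pay = $685.52 − $281.73 = $403.79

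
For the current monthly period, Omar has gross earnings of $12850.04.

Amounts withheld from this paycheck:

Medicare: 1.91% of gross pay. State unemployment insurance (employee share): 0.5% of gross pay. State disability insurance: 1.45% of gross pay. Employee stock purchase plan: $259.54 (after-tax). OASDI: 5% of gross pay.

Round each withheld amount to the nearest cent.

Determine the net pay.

State disability insurance: $12850.04 × 0.0145 = $186.33
OASDI: $12850.04 × 0.05 = $642.50
State unemployment insurance (employee share): $12850.04 × 0.005 = $64.25
Medicare: $12850.04 × 0.0191 = $245.44
Employee stock purchase plan: $259.54
Total deductions = $186.33 + $642.50 + $64.25 + $245.44 + $259.54 = $1398.06
Net pay = $12850.04 − $1398.06 = $11451.98

$11451.98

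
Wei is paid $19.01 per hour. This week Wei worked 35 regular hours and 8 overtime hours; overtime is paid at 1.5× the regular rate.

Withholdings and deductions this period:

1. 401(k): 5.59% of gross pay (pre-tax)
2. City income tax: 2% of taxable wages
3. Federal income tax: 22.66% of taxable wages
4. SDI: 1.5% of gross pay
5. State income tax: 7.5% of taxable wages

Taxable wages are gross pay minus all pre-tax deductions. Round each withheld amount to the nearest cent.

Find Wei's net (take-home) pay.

Regular pay: 35 × $19.01 = $665.35
Overtime pay: 8 × $19.01 × 1.5 = $228.12
Gross pay = $665.35 + $228.12 = $893.47
401(k): $893.47 × 0.0559 = $49.94
Taxable wages = $893.47 − $49.94 = $843.53
City income tax: $843.53 × 0.02 = $16.87
Federal income tax: $843.53 × 0.2266 = $191.14
State income tax: $843.53 × 0.075 = $63.26
SDI: $893.47 × 0.015 = $13.40
Total deductions = $49.94 + $16.87 + $191.14 + $63.26 + $13.40 = $334.61
Net pay = $893.47 − $334.61 = $558.86

$558.86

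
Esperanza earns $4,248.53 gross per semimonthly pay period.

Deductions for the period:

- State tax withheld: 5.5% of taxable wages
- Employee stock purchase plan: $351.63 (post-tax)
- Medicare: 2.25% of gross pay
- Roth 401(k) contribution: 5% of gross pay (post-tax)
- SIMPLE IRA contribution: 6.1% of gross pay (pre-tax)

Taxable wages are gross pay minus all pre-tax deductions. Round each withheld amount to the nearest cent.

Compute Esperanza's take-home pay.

SIMPLE IRA contribution: $4,248.53 × 0.061 = $259.16
Taxable wages = $4,248.53 − $259.16 = $3,989.37
State tax withheld: $3,989.37 × 0.055 = $219.42
Medicare: $4,248.53 × 0.0225 = $95.59
Roth 401(k) contribution: $4,248.53 × 0.05 = $212.43
Employee stock purchase plan: $351.63
Total deductions = $259.16 + $219.42 + $95.59 + $212.43 + $351.63 = $1,138.23
Net pay = $4,248.53 − $1,138.23 = $3,110.30

$3,110.30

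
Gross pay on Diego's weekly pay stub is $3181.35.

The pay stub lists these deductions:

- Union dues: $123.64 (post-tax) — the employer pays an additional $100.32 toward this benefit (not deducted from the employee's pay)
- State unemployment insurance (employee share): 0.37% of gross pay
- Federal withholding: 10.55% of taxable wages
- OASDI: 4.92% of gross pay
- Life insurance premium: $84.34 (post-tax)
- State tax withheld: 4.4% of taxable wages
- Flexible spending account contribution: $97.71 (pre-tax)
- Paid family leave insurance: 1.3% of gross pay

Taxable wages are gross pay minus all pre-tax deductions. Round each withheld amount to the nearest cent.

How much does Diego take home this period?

$2205.01

Flexible spending account contribution: $97.71
Taxable wages = $3181.35 − $97.71 = $3083.64
Federal withholding: $3083.64 × 0.1055 = $325.32
State tax withheld: $3083.64 × 0.044 = $135.68
Paid family leave insurance: $3181.35 × 0.013 = $41.36
OASDI: $3181.35 × 0.0492 = $156.52
State unemployment insurance (employee share): $3181.35 × 0.0037 = $11.77
Life insurance premium: $84.34
Union dues: $123.64
(Employer's $100.32 toward union dues is not withheld from the employee.)
Total deductions = $97.71 + $325.32 + $135.68 + $41.36 + $156.52 + $11.77 + $84.34 + $123.64 = $976.34
Net pay = $3181.35 − $976.34 = $2205.01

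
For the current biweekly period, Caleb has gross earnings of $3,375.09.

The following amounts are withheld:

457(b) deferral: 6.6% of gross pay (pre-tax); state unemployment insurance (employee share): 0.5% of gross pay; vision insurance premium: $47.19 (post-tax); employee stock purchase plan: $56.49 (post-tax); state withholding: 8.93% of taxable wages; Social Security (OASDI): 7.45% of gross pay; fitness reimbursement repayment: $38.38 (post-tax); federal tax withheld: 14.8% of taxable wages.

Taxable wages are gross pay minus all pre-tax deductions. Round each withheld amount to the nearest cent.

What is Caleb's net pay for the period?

457(b) deferral: $3,375.09 × 0.066 = $222.76
Taxable wages = $3,375.09 − $222.76 = $3,152.33
State withholding: $3,152.33 × 0.0893 = $281.50
Federal tax withheld: $3,152.33 × 0.148 = $466.54
State unemployment insurance (employee share): $3,375.09 × 0.005 = $16.88
Social Security (OASDI): $3,375.09 × 0.0745 = $251.44
Vision insurance premium: $47.19
Employee stock purchase plan: $56.49
Fitness reimbursement repayment: $38.38
Total deductions = $222.76 + $281.50 + $466.54 + $16.88 + $251.44 + $47.19 + $56.49 + $38.38 = $1,381.18
Net pay = $3,375.09 − $1,381.18 = $1,993.91

$1,993.91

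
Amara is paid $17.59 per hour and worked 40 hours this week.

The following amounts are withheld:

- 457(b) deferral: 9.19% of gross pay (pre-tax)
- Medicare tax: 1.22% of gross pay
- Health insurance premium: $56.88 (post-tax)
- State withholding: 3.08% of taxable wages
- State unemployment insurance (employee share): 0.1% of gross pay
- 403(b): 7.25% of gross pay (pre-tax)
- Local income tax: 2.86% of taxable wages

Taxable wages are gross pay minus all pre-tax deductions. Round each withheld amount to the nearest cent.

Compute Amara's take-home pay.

Gross pay: 40 × $17.59 = $703.60
403(b): $703.60 × 0.0725 = $51.01
457(b) deferral: $703.60 × 0.0919 = $64.66
Pre-tax total = $51.01 + $64.66 = $115.67
Taxable wages = $703.60 − $115.67 = $587.93
State withholding: $587.93 × 0.0308 = $18.11
Local income tax: $587.93 × 0.0286 = $16.81
State unemployment insurance (employee share): $703.60 × 0.001 = $0.70
Medicare tax: $703.60 × 0.0122 = $8.58
Health insurance premium: $56.88
Total deductions = $51.01 + $64.66 + $18.11 + $16.81 + $0.70 + $8.58 + $56.88 = $216.75
Net pay = $703.60 − $216.75 = $486.85

$486.85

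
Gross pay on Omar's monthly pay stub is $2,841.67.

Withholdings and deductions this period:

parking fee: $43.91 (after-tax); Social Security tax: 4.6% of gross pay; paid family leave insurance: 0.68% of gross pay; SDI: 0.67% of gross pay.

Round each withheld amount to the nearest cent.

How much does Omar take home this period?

$2,628.68

Social Security tax: $2,841.67 × 0.046 = $130.72
SDI: $2,841.67 × 0.0067 = $19.04
Paid family leave insurance: $2,841.67 × 0.0068 = $19.32
Parking fee: $43.91
Total deductions = $130.72 + $19.04 + $19.32 + $43.91 = $212.99
Net pay = $2,841.67 − $212.99 = $2,628.68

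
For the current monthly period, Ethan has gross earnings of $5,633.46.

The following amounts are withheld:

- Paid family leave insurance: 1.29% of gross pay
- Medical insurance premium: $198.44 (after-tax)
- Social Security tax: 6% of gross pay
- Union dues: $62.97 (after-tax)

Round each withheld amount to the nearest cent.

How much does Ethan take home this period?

$4,961.37

Paid family leave insurance: $5,633.46 × 0.0129 = $72.67
Social Security tax: $5,633.46 × 0.06 = $338.01
Medical insurance premium: $198.44
Union dues: $62.97
Total deductions = $72.67 + $338.01 + $198.44 + $62.97 = $672.09
Net pay = $5,633.46 − $672.09 = $4,961.37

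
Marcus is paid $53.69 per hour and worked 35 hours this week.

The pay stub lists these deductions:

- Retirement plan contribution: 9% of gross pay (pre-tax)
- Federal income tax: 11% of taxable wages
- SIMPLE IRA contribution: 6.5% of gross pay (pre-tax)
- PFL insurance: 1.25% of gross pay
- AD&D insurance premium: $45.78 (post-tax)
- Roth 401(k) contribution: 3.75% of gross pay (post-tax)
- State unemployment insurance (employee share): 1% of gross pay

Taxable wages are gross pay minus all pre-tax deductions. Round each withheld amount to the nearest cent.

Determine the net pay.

$1,254.69

Gross pay: 35 × $53.69 = $1,879.15
SIMPLE IRA contribution: $1,879.15 × 0.065 = $122.14
Retirement plan contribution: $1,879.15 × 0.09 = $169.12
Pre-tax total = $122.14 + $169.12 = $291.26
Taxable wages = $1,879.15 − $291.26 = $1,587.89
Federal income tax: $1,587.89 × 0.11 = $174.67
State unemployment insurance (employee share): $1,879.15 × 0.01 = $18.79
PFL insurance: $1,879.15 × 0.0125 = $23.49
Roth 401(k) contribution: $1,879.15 × 0.0375 = $70.47
AD&D insurance premium: $45.78
Total deductions = $122.14 + $169.12 + $174.67 + $18.79 + $23.49 + $70.47 + $45.78 = $624.46
Net pay = $1,879.15 − $624.46 = $1,254.69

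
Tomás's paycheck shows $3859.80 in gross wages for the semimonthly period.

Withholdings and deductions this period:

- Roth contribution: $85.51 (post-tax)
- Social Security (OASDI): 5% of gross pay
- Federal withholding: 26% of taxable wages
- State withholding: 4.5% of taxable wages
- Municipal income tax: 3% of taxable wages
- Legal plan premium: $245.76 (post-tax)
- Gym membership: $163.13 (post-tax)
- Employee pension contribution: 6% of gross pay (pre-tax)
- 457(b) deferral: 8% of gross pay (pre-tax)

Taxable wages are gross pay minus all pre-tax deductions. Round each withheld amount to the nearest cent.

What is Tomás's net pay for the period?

$1520.04

Employee pension contribution: $3859.80 × 0.06 = $231.59
457(b) deferral: $3859.80 × 0.08 = $308.78
Pre-tax total = $231.59 + $308.78 = $540.37
Taxable wages = $3859.80 − $540.37 = $3319.43
Federal withholding: $3319.43 × 0.26 = $863.05
Municipal income tax: $3319.43 × 0.03 = $99.58
State withholding: $3319.43 × 0.045 = $149.37
Social Security (OASDI): $3859.80 × 0.05 = $192.99
Gym membership: $163.13
Legal plan premium: $245.76
Roth contribution: $85.51
Total deductions = $231.59 + $308.78 + $863.05 + $99.58 + $149.37 + $192.99 + $163.13 + $245.76 + $85.51 = $2339.76
Net pay = $3859.80 − $2339.76 = $1520.04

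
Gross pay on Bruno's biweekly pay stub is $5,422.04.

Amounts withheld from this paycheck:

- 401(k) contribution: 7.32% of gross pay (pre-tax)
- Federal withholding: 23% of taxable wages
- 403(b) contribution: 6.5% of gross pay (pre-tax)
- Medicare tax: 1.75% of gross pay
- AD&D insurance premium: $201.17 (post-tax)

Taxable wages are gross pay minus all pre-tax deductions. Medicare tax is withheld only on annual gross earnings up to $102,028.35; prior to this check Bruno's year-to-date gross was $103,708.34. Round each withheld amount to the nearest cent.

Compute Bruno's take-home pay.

$3,396.82

403(b) contribution: $5,422.04 × 0.065 = $352.43
401(k) contribution: $5,422.04 × 0.0732 = $396.89
Pre-tax total = $352.43 + $396.89 = $749.32
Taxable wages = $5,422.04 − $749.32 = $4,672.72
Federal withholding: $4,672.72 × 0.23 = $1,074.73
Medicare tax: annual cap $102,028.35 already reached (YTD $103,708.34), so $0.00
AD&D insurance premium: $201.17
Total deductions = $352.43 + $396.89 + $1,074.73 + $0.00 + $201.17 = $2,025.22
Net pay = $5,422.04 − $2,025.22 = $3,396.82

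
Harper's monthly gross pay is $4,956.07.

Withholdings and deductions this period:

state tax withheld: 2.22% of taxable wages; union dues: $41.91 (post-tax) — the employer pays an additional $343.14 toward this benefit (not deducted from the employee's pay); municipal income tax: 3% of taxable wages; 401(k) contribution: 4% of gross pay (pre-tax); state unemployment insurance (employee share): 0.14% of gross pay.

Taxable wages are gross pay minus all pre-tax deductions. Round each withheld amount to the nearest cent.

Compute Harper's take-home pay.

$4,460.63

401(k) contribution: $4,956.07 × 0.04 = $198.24
Taxable wages = $4,956.07 − $198.24 = $4,757.83
State tax withheld: $4,757.83 × 0.0222 = $105.62
Municipal income tax: $4,757.83 × 0.03 = $142.73
State unemployment insurance (employee share): $4,956.07 × 0.0014 = $6.94
Union dues: $41.91
(Employer's $343.14 toward union dues is not withheld from the employee.)
Total deductions = $198.24 + $105.62 + $142.73 + $6.94 + $41.91 = $495.44
Net pay = $4,956.07 − $495.44 = $4,460.63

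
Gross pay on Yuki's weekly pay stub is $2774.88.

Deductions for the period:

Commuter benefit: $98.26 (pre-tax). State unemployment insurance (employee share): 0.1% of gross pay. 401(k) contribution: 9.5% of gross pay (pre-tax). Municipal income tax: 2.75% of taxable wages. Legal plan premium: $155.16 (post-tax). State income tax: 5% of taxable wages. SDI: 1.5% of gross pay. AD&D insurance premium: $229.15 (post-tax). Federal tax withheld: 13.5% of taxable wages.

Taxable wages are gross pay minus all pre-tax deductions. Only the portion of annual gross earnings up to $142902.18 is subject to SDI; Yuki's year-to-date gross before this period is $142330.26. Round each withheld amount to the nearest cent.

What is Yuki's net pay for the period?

Commuter benefit: $98.26
401(k) contribution: $2774.88 × 0.095 = $263.61
Pre-tax total = $98.26 + $263.61 = $361.87
Taxable wages = $2774.88 − $361.87 = $2413.01
State income tax: $2413.01 × 0.05 = $120.65
Federal tax withheld: $2413.01 × 0.135 = $325.76
Municipal income tax: $2413.01 × 0.0275 = $66.36
State unemployment insurance (employee share): $2774.88 × 0.001 = $2.77
SDI: only $142902.18 − $142330.26 = $571.92 of this check is subject → $571.92 × 0.015 = $8.58
Legal plan premium: $155.16
AD&D insurance premium: $229.15
Total deductions = $98.26 + $263.61 + $120.65 + $325.76 + $66.36 + $2.77 + $8.58 + $155.16 + $229.15 = $1270.30
Net pay = $2774.88 − $1270.30 = $1504.58

$1504.58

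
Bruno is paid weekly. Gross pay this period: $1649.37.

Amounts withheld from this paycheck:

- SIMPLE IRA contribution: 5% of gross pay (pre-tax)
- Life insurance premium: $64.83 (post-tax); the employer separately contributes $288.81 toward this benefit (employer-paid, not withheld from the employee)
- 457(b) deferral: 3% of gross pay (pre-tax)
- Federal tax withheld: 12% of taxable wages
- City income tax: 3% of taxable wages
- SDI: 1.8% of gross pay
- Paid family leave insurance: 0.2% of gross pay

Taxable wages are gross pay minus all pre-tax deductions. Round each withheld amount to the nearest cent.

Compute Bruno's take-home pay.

457(b) deferral: $1649.37 × 0.03 = $49.48
SIMPLE IRA contribution: $1649.37 × 0.05 = $82.47
Pre-tax total = $49.48 + $82.47 = $131.95
Taxable wages = $1649.37 − $131.95 = $1517.42
City income tax: $1517.42 × 0.03 = $45.52
Federal tax withheld: $1517.42 × 0.12 = $182.09
SDI: $1649.37 × 0.018 = $29.69
Paid family leave insurance: $1649.37 × 0.002 = $3.30
Life insurance premium: $64.83
(Employer's $288.81 toward life insurance premium is not withheld from the employee.)
Total deductions = $49.48 + $82.47 + $45.52 + $182.09 + $29.69 + $3.30 + $64.83 = $457.38
Net pay = $1649.37 − $457.38 = $1191.99

$1191.99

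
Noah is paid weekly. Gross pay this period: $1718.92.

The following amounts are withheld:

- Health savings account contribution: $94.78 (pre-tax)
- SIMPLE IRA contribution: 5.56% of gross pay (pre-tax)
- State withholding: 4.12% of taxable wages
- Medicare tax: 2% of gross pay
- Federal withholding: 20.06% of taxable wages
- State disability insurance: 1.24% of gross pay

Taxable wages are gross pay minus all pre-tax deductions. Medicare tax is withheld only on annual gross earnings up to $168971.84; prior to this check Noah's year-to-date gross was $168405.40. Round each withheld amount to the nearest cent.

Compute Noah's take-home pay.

SIMPLE IRA contribution: $1718.92 × 0.0556 = $95.57
Health savings account contribution: $94.78
Pre-tax total = $95.57 + $94.78 = $190.35
Taxable wages = $1718.92 − $190.35 = $1528.57
Federal withholding: $1528.57 × 0.2006 = $306.63
State withholding: $1528.57 × 0.0412 = $62.98
Medicare tax: only $168971.84 − $168405.40 = $566.44 of this check is subject → $566.44 × 0.02 = $11.33
State disability insurance: $1718.92 × 0.0124 = $21.31
Total deductions = $95.57 + $94.78 + $306.63 + $62.98 + $11.33 + $21.31 = $592.60
Net pay = $1718.92 − $592.60 = $1126.32

$1126.32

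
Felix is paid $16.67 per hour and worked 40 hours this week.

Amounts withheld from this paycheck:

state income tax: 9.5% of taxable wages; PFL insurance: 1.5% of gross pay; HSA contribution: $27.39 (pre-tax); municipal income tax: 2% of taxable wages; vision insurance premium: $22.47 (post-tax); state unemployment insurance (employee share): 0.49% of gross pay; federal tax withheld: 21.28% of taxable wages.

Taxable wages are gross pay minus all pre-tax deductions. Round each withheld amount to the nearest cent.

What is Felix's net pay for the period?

$394.07

Gross pay: 40 × $16.67 = $666.80
HSA contribution: $27.39
Taxable wages = $666.80 − $27.39 = $639.41
Municipal income tax: $639.41 × 0.02 = $12.79
Federal tax withheld: $639.41 × 0.2128 = $136.07
State income tax: $639.41 × 0.095 = $60.74
PFL insurance: $666.80 × 0.015 = $10.00
State unemployment insurance (employee share): $666.80 × 0.0049 = $3.27
Vision insurance premium: $22.47
Total deductions = $27.39 + $12.79 + $136.07 + $60.74 + $10.00 + $3.27 + $22.47 = $272.73
Net pay = $666.80 − $272.73 = $394.07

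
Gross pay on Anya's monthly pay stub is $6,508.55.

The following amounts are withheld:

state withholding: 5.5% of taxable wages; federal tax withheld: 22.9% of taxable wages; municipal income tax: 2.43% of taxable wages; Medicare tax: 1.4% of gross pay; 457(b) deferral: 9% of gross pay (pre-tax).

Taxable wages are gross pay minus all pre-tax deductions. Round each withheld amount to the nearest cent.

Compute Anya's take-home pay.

457(b) deferral: $6,508.55 × 0.09 = $585.77
Taxable wages = $6,508.55 − $585.77 = $5,922.78
Municipal income tax: $5,922.78 × 0.0243 = $143.92
State withholding: $5,922.78 × 0.055 = $325.75
Federal tax withheld: $5,922.78 × 0.229 = $1,356.32
Medicare tax: $6,508.55 × 0.014 = $91.12
Total deductions = $585.77 + $143.92 + $325.75 + $1,356.32 + $91.12 = $2,502.88
Net pay = $6,508.55 − $2,502.88 = $4,005.67

$4,005.67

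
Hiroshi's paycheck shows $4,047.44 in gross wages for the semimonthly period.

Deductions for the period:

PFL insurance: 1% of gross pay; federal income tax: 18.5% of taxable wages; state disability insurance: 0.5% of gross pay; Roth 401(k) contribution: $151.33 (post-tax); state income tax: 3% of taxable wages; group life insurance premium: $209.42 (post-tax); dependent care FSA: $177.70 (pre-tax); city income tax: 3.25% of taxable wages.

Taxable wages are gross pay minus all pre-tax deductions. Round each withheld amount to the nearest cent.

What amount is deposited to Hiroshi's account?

Dependent care FSA: $177.70
Taxable wages = $4,047.44 − $177.70 = $3,869.74
State income tax: $3,869.74 × 0.03 = $116.09
City income tax: $3,869.74 × 0.0325 = $125.77
Federal income tax: $3,869.74 × 0.185 = $715.90
PFL insurance: $4,047.44 × 0.01 = $40.47
State disability insurance: $4,047.44 × 0.005 = $20.24
Roth 401(k) contribution: $151.33
Group life insurance premium: $209.42
Total deductions = $177.70 + $116.09 + $125.77 + $715.90 + $40.47 + $20.24 + $151.33 + $209.42 = $1,556.92
Net pay = $4,047.44 − $1,556.92 = $2,490.52

$2,490.52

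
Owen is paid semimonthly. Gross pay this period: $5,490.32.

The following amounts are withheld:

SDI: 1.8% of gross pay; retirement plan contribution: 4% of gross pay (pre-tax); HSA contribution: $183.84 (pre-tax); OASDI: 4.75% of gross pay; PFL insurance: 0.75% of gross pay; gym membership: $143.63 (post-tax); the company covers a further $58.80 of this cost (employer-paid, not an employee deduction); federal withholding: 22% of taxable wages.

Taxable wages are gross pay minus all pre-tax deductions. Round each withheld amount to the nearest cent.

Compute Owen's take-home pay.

$3,423.33

HSA contribution: $183.84
Retirement plan contribution: $5,490.32 × 0.04 = $219.61
Pre-tax total = $183.84 + $219.61 = $403.45
Taxable wages = $5,490.32 − $403.45 = $5,086.87
Federal withholding: $5,086.87 × 0.22 = $1,119.11
SDI: $5,490.32 × 0.018 = $98.83
OASDI: $5,490.32 × 0.0475 = $260.79
PFL insurance: $5,490.32 × 0.0075 = $41.18
Gym membership: $143.63
(Employer's $58.80 toward gym membership is not withheld from the employee.)
Total deductions = $183.84 + $219.61 + $1,119.11 + $98.83 + $260.79 + $41.18 + $143.63 = $2,066.99
Net pay = $5,490.32 − $2,066.99 = $3,423.33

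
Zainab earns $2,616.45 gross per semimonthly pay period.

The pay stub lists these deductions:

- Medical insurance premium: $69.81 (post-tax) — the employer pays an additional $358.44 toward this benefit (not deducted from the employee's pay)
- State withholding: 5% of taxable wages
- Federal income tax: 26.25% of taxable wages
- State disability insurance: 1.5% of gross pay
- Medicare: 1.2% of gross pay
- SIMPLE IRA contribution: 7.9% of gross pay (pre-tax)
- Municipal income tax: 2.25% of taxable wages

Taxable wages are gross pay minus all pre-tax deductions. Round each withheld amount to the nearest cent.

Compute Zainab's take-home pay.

SIMPLE IRA contribution: $2,616.45 × 0.079 = $206.70
Taxable wages = $2,616.45 − $206.70 = $2,409.75
Federal income tax: $2,409.75 × 0.2625 = $632.56
Municipal income tax: $2,409.75 × 0.0225 = $54.22
State withholding: $2,409.75 × 0.05 = $120.49
State disability insurance: $2,616.45 × 0.015 = $39.25
Medicare: $2,616.45 × 0.012 = $31.40
Medical insurance premium: $69.81
(Employer's $358.44 toward medical insurance premium is not withheld from the employee.)
Total deductions = $206.70 + $632.56 + $54.22 + $120.49 + $39.25 + $31.40 + $69.81 = $1,154.43
Net pay = $2,616.45 − $1,154.43 = $1,462.02

$1,462.02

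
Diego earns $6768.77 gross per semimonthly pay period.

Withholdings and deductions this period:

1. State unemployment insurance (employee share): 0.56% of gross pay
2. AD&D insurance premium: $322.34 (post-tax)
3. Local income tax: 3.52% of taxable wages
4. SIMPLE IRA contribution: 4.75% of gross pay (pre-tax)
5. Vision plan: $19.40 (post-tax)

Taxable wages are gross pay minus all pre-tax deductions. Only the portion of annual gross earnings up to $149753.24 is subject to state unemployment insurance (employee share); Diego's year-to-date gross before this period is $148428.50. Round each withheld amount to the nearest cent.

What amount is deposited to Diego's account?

SIMPLE IRA contribution: $6768.77 × 0.0475 = $321.52
Taxable wages = $6768.77 − $321.52 = $6447.25
Local income tax: $6447.25 × 0.0352 = $226.94
State unemployment insurance (employee share): only $149753.24 − $148428.50 = $1324.74 of this check is subject → $1324.74 × 0.0056 = $7.42
AD&D insurance premium: $322.34
Vision plan: $19.40
Total deductions = $321.52 + $226.94 + $7.42 + $322.34 + $19.40 = $897.62
Net pay = $6768.77 − $897.62 = $5871.15

$5871.15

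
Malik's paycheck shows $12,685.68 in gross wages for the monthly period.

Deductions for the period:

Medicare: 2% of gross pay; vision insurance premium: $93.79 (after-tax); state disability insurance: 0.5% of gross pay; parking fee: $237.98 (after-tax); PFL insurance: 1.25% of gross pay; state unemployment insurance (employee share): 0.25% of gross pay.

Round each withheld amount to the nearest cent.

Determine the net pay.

State disability insurance: $12,685.68 × 0.005 = $63.43
PFL insurance: $12,685.68 × 0.0125 = $158.57
State unemployment insurance (employee share): $12,685.68 × 0.0025 = $31.71
Medicare: $12,685.68 × 0.02 = $253.71
Vision insurance premium: $93.79
Parking fee: $237.98
Total deductions = $63.43 + $158.57 + $31.71 + $253.71 + $93.79 + $237.98 = $839.19
Net pay = $12,685.68 − $839.19 = $11,846.49

$11,846.49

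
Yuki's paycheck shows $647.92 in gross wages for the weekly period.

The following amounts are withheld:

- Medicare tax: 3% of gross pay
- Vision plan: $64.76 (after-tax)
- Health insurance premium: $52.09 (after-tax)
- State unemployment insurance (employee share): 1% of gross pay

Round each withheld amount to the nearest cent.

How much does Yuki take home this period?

Medicare tax: $647.92 × 0.03 = $19.44
State unemployment insurance (employee share): $647.92 × 0.01 = $6.48
Vision plan: $64.76
Health insurance premium: $52.09
Total deductions = $19.44 + $6.48 + $64.76 + $52.09 = $142.77
Net pay = $647.92 − $142.77 = $505.15

$505.15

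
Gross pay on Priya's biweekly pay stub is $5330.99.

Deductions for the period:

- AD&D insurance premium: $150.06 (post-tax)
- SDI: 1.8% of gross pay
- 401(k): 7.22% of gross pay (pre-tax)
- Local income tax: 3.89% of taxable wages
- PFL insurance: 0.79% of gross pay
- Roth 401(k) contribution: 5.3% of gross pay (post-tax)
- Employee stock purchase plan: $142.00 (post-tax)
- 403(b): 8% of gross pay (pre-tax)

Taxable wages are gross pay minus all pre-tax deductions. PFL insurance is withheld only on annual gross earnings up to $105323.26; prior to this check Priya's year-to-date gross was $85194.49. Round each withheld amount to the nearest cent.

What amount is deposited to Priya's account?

$3631.13

401(k): $5330.99 × 0.0722 = $384.90
403(b): $5330.99 × 0.08 = $426.48
Pre-tax total = $384.90 + $426.48 = $811.38
Taxable wages = $5330.99 − $811.38 = $4519.61
Local income tax: $4519.61 × 0.0389 = $175.81
SDI: $5330.99 × 0.018 = $95.96
PFL insurance: cap not yet reached, full $5330.99 is subject → $5330.99 × 0.0079 = $42.11
AD&D insurance premium: $150.06
Roth 401(k) contribution: $5330.99 × 0.053 = $282.54
Employee stock purchase plan: $142.00
Total deductions = $384.90 + $426.48 + $175.81 + $95.96 + $42.11 + $150.06 + $282.54 + $142.00 = $1699.86
Net pay = $5330.99 − $1699.86 = $3631.13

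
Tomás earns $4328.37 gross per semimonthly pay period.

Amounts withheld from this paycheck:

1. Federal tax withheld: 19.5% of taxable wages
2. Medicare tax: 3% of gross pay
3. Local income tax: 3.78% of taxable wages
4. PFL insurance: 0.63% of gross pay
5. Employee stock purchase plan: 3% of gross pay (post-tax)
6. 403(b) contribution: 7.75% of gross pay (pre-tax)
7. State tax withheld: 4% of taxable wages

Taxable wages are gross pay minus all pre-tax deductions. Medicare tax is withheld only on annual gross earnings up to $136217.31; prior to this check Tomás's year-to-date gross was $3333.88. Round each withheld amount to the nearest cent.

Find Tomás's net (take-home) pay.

$2616.68

403(b) contribution: $4328.37 × 0.0775 = $335.45
Taxable wages = $4328.37 − $335.45 = $3992.92
State tax withheld: $3992.92 × 0.04 = $159.72
Local income tax: $3992.92 × 0.0378 = $150.93
Federal tax withheld: $3992.92 × 0.195 = $778.62
Medicare tax: cap not yet reached, full $4328.37 is subject → $4328.37 × 0.03 = $129.85
PFL insurance: $4328.37 × 0.0063 = $27.27
Employee stock purchase plan: $4328.37 × 0.03 = $129.85
Total deductions = $335.45 + $159.72 + $150.93 + $778.62 + $129.85 + $27.27 + $129.85 = $1711.69
Net pay = $4328.37 − $1711.69 = $2616.68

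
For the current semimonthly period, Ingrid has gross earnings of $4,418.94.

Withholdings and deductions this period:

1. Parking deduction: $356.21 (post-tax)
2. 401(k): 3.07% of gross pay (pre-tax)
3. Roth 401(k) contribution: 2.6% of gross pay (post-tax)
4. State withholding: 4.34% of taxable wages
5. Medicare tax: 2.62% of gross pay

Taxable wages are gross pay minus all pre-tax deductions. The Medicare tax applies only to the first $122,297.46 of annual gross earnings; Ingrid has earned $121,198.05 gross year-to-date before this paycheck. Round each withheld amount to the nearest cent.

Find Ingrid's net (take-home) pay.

$3,597.49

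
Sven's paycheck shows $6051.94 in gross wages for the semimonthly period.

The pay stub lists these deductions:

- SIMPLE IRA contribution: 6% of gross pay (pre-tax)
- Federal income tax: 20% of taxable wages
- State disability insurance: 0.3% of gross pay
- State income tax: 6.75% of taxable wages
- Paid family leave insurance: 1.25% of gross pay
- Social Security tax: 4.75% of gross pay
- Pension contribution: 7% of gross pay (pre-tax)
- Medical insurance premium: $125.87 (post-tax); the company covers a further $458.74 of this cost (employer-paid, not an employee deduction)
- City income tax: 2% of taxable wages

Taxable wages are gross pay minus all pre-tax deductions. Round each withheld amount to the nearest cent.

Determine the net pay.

$3244.29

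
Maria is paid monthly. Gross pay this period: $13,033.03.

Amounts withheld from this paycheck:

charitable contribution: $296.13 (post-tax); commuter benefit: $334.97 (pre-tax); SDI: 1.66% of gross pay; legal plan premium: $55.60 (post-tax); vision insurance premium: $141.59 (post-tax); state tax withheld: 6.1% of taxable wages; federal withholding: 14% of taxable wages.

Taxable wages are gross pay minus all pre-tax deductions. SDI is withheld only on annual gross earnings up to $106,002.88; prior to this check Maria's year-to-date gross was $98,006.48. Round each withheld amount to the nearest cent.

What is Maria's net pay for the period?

Commuter benefit: $334.97
Taxable wages = $13,033.03 − $334.97 = $12,698.06
State tax withheld: $12,698.06 × 0.061 = $774.58
Federal withholding: $12,698.06 × 0.14 = $1,777.73
SDI: only $106,002.88 − $98,006.48 = $7,996.40 of this check is subject → $7,996.40 × 0.0166 = $132.74
Vision insurance premium: $141.59
Charitable contribution: $296.13
Legal plan premium: $55.60
Total deductions = $334.97 + $774.58 + $1,777.73 + $132.74 + $141.59 + $296.13 + $55.60 = $3,513.34
Net pay = $13,033.03 − $3,513.34 = $9,519.69

$9,519.69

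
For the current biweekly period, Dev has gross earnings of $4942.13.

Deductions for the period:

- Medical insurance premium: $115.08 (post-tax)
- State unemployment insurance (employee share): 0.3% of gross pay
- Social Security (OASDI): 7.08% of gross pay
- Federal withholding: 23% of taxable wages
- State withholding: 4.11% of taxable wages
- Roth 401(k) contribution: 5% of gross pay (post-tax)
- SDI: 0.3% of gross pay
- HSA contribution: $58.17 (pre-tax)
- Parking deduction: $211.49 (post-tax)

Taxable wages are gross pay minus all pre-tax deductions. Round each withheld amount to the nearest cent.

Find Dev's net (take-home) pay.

HSA contribution: $58.17
Taxable wages = $4942.13 − $58.17 = $4883.96
Federal withholding: $4883.96 × 0.23 = $1123.31
State withholding: $4883.96 × 0.0411 = $200.73
Social Security (OASDI): $4942.13 × 0.0708 = $349.90
State unemployment insurance (employee share): $4942.13 × 0.003 = $14.83
SDI: $4942.13 × 0.003 = $14.83
Parking deduction: $211.49
Roth 401(k) contribution: $4942.13 × 0.05 = $247.11
Medical insurance premium: $115.08
Total deductions = $58.17 + $1123.31 + $200.73 + $349.90 + $14.83 + $14.83 + $211.49 + $247.11 + $115.08 = $2335.45
Net pay = $4942.13 − $2335.45 = $2606.68

$2606.68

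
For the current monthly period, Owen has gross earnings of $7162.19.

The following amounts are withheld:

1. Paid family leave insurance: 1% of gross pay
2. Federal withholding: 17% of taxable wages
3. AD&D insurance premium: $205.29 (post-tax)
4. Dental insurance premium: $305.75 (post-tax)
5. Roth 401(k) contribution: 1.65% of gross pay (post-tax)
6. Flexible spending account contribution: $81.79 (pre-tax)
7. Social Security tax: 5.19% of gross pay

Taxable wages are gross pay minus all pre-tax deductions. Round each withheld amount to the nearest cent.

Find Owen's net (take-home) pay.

Flexible spending account contribution: $81.79
Taxable wages = $7162.19 − $81.79 = $7080.40
Federal withholding: $7080.40 × 0.17 = $1203.67
Paid family leave insurance: $7162.19 × 0.01 = $71.62
Social Security tax: $7162.19 × 0.0519 = $371.72
Dental insurance premium: $305.75
Roth 401(k) contribution: $7162.19 × 0.0165 = $118.18
AD&D insurance premium: $205.29
Total deductions = $81.79 + $1203.67 + $71.62 + $371.72 + $305.75 + $118.18 + $205.29 = $2358.02
Net pay = $7162.19 − $2358.02 = $4804.17

$4804.17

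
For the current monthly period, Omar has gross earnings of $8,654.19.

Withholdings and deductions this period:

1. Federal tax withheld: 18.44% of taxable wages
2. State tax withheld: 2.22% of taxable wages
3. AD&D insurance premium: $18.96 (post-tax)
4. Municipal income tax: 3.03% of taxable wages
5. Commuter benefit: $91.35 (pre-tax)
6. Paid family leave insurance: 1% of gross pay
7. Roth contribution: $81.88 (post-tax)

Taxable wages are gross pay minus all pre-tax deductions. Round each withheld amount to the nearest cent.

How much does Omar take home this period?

Commuter benefit: $91.35
Taxable wages = $8,654.19 − $91.35 = $8,562.84
Municipal income tax: $8,562.84 × 0.0303 = $259.45
State tax withheld: $8,562.84 × 0.0222 = $190.10
Federal tax withheld: $8,562.84 × 0.1844 = $1,578.99
Paid family leave insurance: $8,654.19 × 0.01 = $86.54
AD&D insurance premium: $18.96
Roth contribution: $81.88
Total deductions = $91.35 + $259.45 + $190.10 + $1,578.99 + $86.54 + $18.96 + $81.88 = $2,307.27
Net pay = $8,654.19 − $2,307.27 = $6,346.92

$6,346.92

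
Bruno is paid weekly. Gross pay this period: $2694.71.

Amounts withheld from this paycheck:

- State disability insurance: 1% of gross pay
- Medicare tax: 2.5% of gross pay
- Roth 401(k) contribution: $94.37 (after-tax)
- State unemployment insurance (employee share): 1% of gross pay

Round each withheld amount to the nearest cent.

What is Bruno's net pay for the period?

$2479.07

State unemployment insurance (employee share): $2694.71 × 0.01 = $26.95
Medicare tax: $2694.71 × 0.025 = $67.37
State disability insurance: $2694.71 × 0.01 = $26.95
Roth 401(k) contribution: $94.37
Total deductions = $26.95 + $67.37 + $26.95 + $94.37 = $215.64
Net pay = $2694.71 − $215.64 = $2479.07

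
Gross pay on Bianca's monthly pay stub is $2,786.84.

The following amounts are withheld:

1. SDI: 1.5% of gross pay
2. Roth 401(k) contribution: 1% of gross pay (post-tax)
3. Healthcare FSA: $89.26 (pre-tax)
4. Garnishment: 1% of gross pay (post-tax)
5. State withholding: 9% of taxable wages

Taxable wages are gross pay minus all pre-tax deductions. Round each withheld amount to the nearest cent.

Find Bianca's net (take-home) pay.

Healthcare FSA: $89.26
Taxable wages = $2,786.84 − $89.26 = $2,697.58
State withholding: $2,697.58 × 0.09 = $242.78
SDI: $2,786.84 × 0.015 = $41.80
Roth 401(k) contribution: $2,786.84 × 0.01 = $27.87
Garnishment: $2,786.84 × 0.01 = $27.87
Total deductions = $89.26 + $242.78 + $41.80 + $27.87 + $27.87 = $429.58
Net pay = $2,786.84 − $429.58 = $2,357.26

$2,357.26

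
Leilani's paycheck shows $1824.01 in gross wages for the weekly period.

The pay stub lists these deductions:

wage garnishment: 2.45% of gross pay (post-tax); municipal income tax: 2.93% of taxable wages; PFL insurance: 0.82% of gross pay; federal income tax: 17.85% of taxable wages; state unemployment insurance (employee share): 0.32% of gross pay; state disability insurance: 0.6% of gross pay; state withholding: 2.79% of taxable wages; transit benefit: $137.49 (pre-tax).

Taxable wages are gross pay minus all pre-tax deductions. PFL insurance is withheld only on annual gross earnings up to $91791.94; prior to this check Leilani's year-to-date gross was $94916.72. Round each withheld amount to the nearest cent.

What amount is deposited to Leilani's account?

$1227.54

Transit benefit: $137.49
Taxable wages = $1824.01 − $137.49 = $1686.52
Federal income tax: $1686.52 × 0.1785 = $301.04
Municipal income tax: $1686.52 × 0.0293 = $49.42
State withholding: $1686.52 × 0.0279 = $47.05
State disability insurance: $1824.01 × 0.006 = $10.94
PFL insurance: annual cap $91791.94 already reached (YTD $94916.72), so $0.00
State unemployment insurance (employee share): $1824.01 × 0.0032 = $5.84
Wage garnishment: $1824.01 × 0.0245 = $44.69
Total deductions = $137.49 + $301.04 + $49.42 + $47.05 + $10.94 + $0.00 + $5.84 + $44.69 = $596.47
Net pay = $1824.01 − $596.47 = $1227.54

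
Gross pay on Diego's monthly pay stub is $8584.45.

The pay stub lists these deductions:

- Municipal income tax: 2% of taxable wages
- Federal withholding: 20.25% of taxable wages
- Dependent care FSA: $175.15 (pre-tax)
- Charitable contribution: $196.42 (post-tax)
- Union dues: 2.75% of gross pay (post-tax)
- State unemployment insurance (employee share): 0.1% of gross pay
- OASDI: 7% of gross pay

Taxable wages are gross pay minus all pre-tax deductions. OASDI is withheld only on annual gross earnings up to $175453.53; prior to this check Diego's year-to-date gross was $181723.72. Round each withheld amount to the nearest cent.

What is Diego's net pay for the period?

$6097.16

Dependent care FSA: $175.15
Taxable wages = $8584.45 − $175.15 = $8409.30
Municipal income tax: $8409.30 × 0.02 = $168.19
Federal withholding: $8409.30 × 0.2025 = $1702.88
State unemployment insurance (employee share): $8584.45 × 0.001 = $8.58
OASDI: annual cap $175453.53 already reached (YTD $181723.72), so $0.00
Charitable contribution: $196.42
Union dues: $8584.45 × 0.0275 = $236.07
Total deductions = $175.15 + $168.19 + $1702.88 + $8.58 + $0.00 + $196.42 + $236.07 = $2487.29
Net pay = $8584.45 − $2487.29 = $6097.16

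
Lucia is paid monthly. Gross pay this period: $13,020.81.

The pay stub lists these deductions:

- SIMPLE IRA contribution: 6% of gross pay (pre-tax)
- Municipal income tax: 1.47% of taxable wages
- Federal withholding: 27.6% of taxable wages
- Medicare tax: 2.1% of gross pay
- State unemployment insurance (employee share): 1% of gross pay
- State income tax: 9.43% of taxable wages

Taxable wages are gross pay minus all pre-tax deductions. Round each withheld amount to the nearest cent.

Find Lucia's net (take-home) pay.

SIMPLE IRA contribution: $13,020.81 × 0.06 = $781.25
Taxable wages = $13,020.81 − $781.25 = $12,239.56
Federal withholding: $12,239.56 × 0.276 = $3,378.12
State income tax: $12,239.56 × 0.0943 = $1,154.19
Municipal income tax: $12,239.56 × 0.0147 = $179.92
Medicare tax: $13,020.81 × 0.021 = $273.44
State unemployment insurance (employee share): $13,020.81 × 0.01 = $130.21
Total deductions = $781.25 + $3,378.12 + $1,154.19 + $179.92 + $273.44 + $130.21 = $5,897.13
Net pay = $13,020.81 − $5,897.13 = $7,123.68

$7,123.68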